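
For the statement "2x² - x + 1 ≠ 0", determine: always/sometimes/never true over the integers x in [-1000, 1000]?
Over all integers in [-1000, 1000], LHS − RHS is always positive; it is smallest at x = 0, where it equals 1:
x = 0: LHS = 2·0² - 0 + 1 = 1; 1 ≠ 0 — holds
At the ends of the range:
x = -1000: LHS = 2·(-1000)² - (-1000) + 1 = 2001001; 2001001 ≠ 0 — holds
x = 1000: LHS = 2·1000² - 1000 + 1 = 1999001; 1999001 ≠ 0 — holds
Hence LHS − RHS is never 0, i.e. the two sides are never equal, so the relation holds for every integer in [-1000, 1000].

No counterexample exists.

Answer: Always true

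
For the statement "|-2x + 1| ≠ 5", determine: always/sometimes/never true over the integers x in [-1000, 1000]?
Holds at x = 0: LHS = |-2·0 + 1| = |1| = 1; 1 ≠ 5 — holds
Fails at x = -2: LHS = |-2·(-2) + 1| = |5| = 5; 5 ≠ 5 — FAILS
It is satisfied by some integers in the range but not all.

Answer: Sometimes true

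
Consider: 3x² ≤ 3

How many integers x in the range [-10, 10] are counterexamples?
Counterexamples in [-10, 10]: {-10, -9, -8, -7, -6, -5, -4, -3, -2, 2, 3, 4, 5, 6, 7, 8, 9, 10}.

Counting them gives 18 values.

Answer: 18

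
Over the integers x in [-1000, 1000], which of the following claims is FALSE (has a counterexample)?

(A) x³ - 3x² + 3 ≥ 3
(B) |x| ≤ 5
(A) x = 1: LHS = 1³ - 3·1² + 3 = 1; 1 ≥ 3 — FAILS
(B) x = 6: LHS = |6| = 6; 6 ≤ 5 — FAILS

Answer: Both A and B are false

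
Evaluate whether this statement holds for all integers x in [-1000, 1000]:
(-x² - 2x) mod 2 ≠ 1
The claim fails at x = 1:
x = 1: LHS = (-1² - 2·1) mod 2 = (-3) mod 2 = 1; 1 ≠ 1 — FAILS

Because a single integer refutes it, the statement is false.

Answer: False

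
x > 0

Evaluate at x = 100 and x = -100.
x = 100: 100 > 0 — holds
x = -100: -100 > 0 — FAILS

Answer: Partially: holds for x = 100, fails for x = -100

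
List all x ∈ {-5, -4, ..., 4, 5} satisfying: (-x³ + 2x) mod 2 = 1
Holds for: {-5, -3, -1, 1, 3, 5}
Fails for: {-4, -2, 0, 2, 4}

Answer: {-5, -3, -1, 1, 3, 5}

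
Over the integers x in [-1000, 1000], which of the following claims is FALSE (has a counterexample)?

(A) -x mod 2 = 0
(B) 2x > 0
(A) x = 1: LHS = (-1) mod 2 = 1; 1 = 0 — FAILS
(B) x = 0: LHS = 2·0 = 0; 0 > 0 — FAILS

Answer: Both A and B are false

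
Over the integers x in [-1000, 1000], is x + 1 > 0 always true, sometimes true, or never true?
Holds at x = 0: LHS = 0 + 1 = 1; 1 > 0 — holds
Fails at x = -1: LHS = (-1) + 1 = 0; 0 > 0 — FAILS
It is satisfied by some integers in the range but not all.

Answer: Sometimes true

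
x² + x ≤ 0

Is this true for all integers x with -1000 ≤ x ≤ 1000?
The claim fails at x = 1:
x = 1: LHS = 1² + 1 = 2; 2 ≤ 0 — FAILS

Because a single integer refutes it, the statement is false.

Answer: False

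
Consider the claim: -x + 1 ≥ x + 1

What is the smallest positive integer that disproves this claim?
Testing positive integers:
x = 1: LHS = -1 + 1 = 0, RHS = 1 + 1 = 2; 0 ≥ 2 — FAILS  ← smallest positive counterexample

Answer: x = 1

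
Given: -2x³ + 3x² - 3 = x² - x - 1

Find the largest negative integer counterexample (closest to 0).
Testing negative integers from -1 downward:
x = -1: LHS = -2·(-1)³ + 3·(-1)² - 3 = 2, RHS = (-1)² - (-1) - 1 = 1; 2 = 1 — FAILS  ← closest negative counterexample to 0

Answer: x = -1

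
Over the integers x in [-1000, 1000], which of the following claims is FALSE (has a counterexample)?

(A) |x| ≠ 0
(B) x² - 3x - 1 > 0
(A) x = 0: LHS = |0| = 0; 0 ≠ 0 — FAILS
(B) x = 0: LHS = 0² - 3·0 - 1 = -1; -1 > 0 — FAILS

Answer: Both A and B are false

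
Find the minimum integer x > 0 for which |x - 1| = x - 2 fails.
Testing positive integers:
x = 1: LHS = |1 - 1| = |0| = 0, RHS = 1 - 2 = -1; 0 = -1 — FAILS  ← smallest positive counterexample

Answer: x = 1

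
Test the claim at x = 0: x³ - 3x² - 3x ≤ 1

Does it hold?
x = 0: LHS = 0³ - 3·0² - 3·0 = 0; 0 ≤ 1 — holds

The relation is satisfied at x = 0.

Answer: Yes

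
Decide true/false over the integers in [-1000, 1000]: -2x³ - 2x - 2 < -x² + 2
The claim fails at x = -1:
x = -1: LHS = -2·(-1)³ - 2·(-1) - 2 = 2, RHS = -(-1)² + 2 = 1; 2 < 1 — FAILS

Because a single integer refutes it, the statement is false.

Answer: False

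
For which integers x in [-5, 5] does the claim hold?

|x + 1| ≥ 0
An absolute value is never negative, so the left side is ≥ 0 for every x, while the right side is 0. Tightest case in [-5, 5] is x = -1:
x = -1: LHS = |(-1) + 1| = |0| = 0; 0 ≥ 0 — holds
Hence LHS − RHS is never negative, i.e. LHS ≥ RHS throughout, so the relation holds for every integer in [-5, 5].

Answer: All integers in [-5, 5]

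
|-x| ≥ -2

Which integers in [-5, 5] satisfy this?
An absolute value is never negative, so the left side is ≥ 0 for every x, while the right side is -2. Tightest case in [-5, 5] is x = 0:
x = 0: LHS = |-0| = |0| = 0; 0 ≥ -2 — holds
Hence LHS − RHS is never negative, i.e. LHS ≥ RHS throughout, so the relation holds for every integer in [-5, 5].

Answer: All integers in [-5, 5]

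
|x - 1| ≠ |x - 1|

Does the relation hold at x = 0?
x = 0: LHS = |0 - 1| = |-1| = 1, RHS = |0 - 1| = |-1| = 1; 1 ≠ 1 — FAILS

The relation fails at x = 0, so x = 0 is a counterexample.

Answer: No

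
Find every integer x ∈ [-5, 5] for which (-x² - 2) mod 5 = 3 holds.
Holds for: {-5, 0, 5}
Fails for: {-4, -3, -2, -1, 1, 2, 3, 4}

Answer: {-5, 0, 5}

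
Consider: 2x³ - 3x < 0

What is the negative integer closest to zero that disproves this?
Testing negative integers from -1 downward:
x = -1: LHS = 2·(-1)³ - 3·(-1) = 1; 1 < 0 — FAILS  ← closest negative counterexample to 0

Answer: x = -1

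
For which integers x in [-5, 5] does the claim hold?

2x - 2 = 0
Holds for: {1}
Fails for: {-5, -4, -3, -2, -1, 0, 2, 3, 4, 5}

Answer: {1}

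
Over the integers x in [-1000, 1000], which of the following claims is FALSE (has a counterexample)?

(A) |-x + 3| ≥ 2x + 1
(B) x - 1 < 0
(A) x = 1: LHS = |-1 + 3| = |2| = 2, RHS = 2·1 + 1 = 3; 2 ≥ 3 — FAILS
(B) x = 1: LHS = 1 - 1 = 0; 0 < 0 — FAILS

Answer: Both A and B are false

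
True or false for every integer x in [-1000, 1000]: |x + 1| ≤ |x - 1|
The claim fails at x = 1:
x = 1: LHS = |1 + 1| = |2| = 2, RHS = |1 - 1| = |0| = 0; 2 ≤ 0 — FAILS

Because a single integer refutes it, the statement is false.

Answer: False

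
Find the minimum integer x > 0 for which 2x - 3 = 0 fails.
Testing positive integers:
x = 1: LHS = 2·1 - 3 = -1; -1 = 0 — FAILS  ← smallest positive counterexample

Answer: x = 1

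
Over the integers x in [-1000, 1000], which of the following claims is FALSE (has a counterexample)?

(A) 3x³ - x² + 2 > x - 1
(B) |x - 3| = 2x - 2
(A) x = -1: LHS = 3·(-1)³ - (-1)² + 2 = -2, RHS = (-1) - 1 = -2; -2 > -2 — FAILS
(B) x = 0: LHS = |0 - 3| = |-3| = 3, RHS = 2·0 - 2 = -2; 3 = -2 — FAILS

Answer: Both A and B are false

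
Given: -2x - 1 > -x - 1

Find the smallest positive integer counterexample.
Testing positive integers:
x = 1: LHS = -2·1 - 1 = -3, RHS = -1 - 1 = -2; -3 > -2 — FAILS  ← smallest positive counterexample

Answer: x = 1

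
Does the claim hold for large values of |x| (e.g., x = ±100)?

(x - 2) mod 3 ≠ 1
x = 100: LHS = (100 - 2) mod 3 = 98 mod 3 = 2; 2 ≠ 1 — holds
x = -100: LHS = ((-100) - 2) mod 3 = (-102) mod 3 = 0; 0 ≠ 1 — holds

Answer: Yes, holds for both x = 100 and x = -100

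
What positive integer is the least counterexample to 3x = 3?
Testing positive integers:
x = 1: LHS = 3·1 = 3; 3 = 3 — holds
x = 2: LHS = 3·2 = 6; 6 = 3 — FAILS  ← smallest positive counterexample

Answer: x = 2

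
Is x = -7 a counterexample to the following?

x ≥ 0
Substitute x = -7 into the relation:
x = -7: -7 ≥ 0 — FAILS

Since the claim fails at x = -7, this value is a counterexample.

Answer: Yes, x = -7 is a counterexample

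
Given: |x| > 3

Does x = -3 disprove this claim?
Substitute x = -3 into the relation:
x = -3: LHS = |-3| = 3; 3 > 3 — FAILS

Since the claim fails at x = -3, this value is a counterexample.

Answer: Yes, x = -3 is a counterexample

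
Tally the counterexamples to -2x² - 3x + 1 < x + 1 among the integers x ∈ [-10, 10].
Counterexamples in [-10, 10]: {-2, -1, 0}.

Counting them gives 3 values.

Answer: 3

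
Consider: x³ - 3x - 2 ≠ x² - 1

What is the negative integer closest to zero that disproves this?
Testing negative integers from -1 downward:
x = -1: LHS = (-1)³ - 3·(-1) - 2 = 0, RHS = (-1)² - 1 = 0; 0 ≠ 0 — FAILS  ← closest negative counterexample to 0

Answer: x = -1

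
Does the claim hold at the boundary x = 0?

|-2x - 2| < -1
x = 0: LHS = |-2·0 - 2| = |-2| = 2; 2 < -1 — FAILS

The relation fails at x = 0, so x = 0 is a counterexample.

Answer: No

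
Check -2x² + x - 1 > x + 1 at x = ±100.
x = 100: LHS = -2·100² + 100 - 1 = -19901, RHS = 100 + 1 = 101; -19901 > 101 — FAILS
x = -100: LHS = -2·(-100)² + (-100) - 1 = -20101, RHS = (-100) + 1 = -99; -20101 > -99 — FAILS

Answer: No, fails for both x = 100 and x = -100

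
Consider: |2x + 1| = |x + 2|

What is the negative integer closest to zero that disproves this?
Testing negative integers from -1 downward:
x = -1: LHS = |2·(-1) + 1| = |-1| = 1, RHS = |(-1) + 2| = |1| = 1; 1 = 1 — holds
x = -2: LHS = |2·(-2) + 1| = |-3| = 3, RHS = |(-2) + 2| = |0| = 0; 3 = 0 — FAILS  ← closest negative counterexample to 0

Answer: x = -2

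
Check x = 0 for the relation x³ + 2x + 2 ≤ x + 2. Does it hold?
x = 0: LHS = 0³ + 2·0 + 2 = 2, RHS = 0 + 2 = 2; 2 ≤ 2 — holds

The relation is satisfied at x = 0.

Answer: Yes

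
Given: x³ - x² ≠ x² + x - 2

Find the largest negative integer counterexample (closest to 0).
Testing negative integers from -1 downward:
x = -1: LHS = (-1)³ - (-1)² = -2, RHS = (-1)² + (-1) - 2 = -2; -2 ≠ -2 — FAILS  ← closest negative counterexample to 0

Answer: x = -1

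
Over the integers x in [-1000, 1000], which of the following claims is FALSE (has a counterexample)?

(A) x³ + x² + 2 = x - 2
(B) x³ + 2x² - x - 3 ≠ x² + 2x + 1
(A) x = 0: LHS = 0³ + 0² + 2 = 2, RHS = 0 - 2 = -2; 2 = -2 — FAILS

(B) Track d = LHS − RHS over the integers in [-1000, 1000]. Equality would need d = 0, but d changes sign only between consecutive integers, jumping over 0:
x = 1: LHS = 1³ + 2·1² - 1 - 3 = -1, RHS = 1² + 2·1 + 1 = 4; -1 ≠ 4 — holds  (d = -5)
x = 2: LHS = 2³ + 2·2² - 2 - 3 = 11, RHS = 2² + 2·2 + 1 = 9; 11 ≠ 9 — holds  (d = 2)
Away from these crossings d keeps a constant sign, and checking every integer in [-1000, 1000] confirms d ≠ 0 throughout. Hence the two sides are never equal, so the relation holds for every integer in [-1000, 1000].

Only (A) has a counterexample.

Answer: A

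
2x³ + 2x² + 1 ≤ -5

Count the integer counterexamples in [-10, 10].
Counterexamples in [-10, 10]: {-1, 0, 1, 2, 3, 4, 5, 6, 7, 8, 9, 10}.

Counting them gives 12 values.

Answer: 12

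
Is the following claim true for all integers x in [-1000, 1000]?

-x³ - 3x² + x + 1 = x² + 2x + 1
The claim fails at x = 1:
x = 1: LHS = -1³ - 3·1² + 1 + 1 = -2, RHS = 1² + 2·1 + 1 = 4; -2 = 4 — FAILS

Because a single integer refutes it, the statement is false.

Answer: False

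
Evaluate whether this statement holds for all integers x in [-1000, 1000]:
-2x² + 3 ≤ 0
The claim fails at x = 0:
x = 0: LHS = -2·0² + 3 = 3; 3 ≤ 0 — FAILS

Because a single integer refutes it, the statement is false.

Answer: False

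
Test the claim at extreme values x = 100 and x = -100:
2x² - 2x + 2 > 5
x = 100: LHS = 2·100² - 2·100 + 2 = 19802; 19802 > 5 — holds
x = -100: LHS = 2·(-100)² - 2·(-100) + 2 = 20202; 20202 > 5 — holds

Answer: Yes, holds for both x = 100 and x = -100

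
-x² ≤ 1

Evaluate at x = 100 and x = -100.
x = 100: LHS = -100² = -10000; -10000 ≤ 1 — holds
x = -100: LHS = -(-100)² = -10000; -10000 ≤ 1 — holds

Answer: Yes, holds for both x = 100 and x = -100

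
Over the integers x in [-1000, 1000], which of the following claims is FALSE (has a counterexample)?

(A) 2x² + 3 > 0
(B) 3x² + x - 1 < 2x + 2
(A) Over all integers in [-1000, 1000], LHS − RHS is smallest at x = 0, where it equals 3:
x = 0: LHS = 2·0² + 3 = 3; 3 > 0 — holds
At the ends of the range:
x = -1000: LHS = 2·(-1000)² + 3 = 2000003; 2000003 > 0 — holds
x = 1000: LHS = 2·1000² + 3 = 2000003; 2000003 > 0 — holds
Hence LHS − RHS is never zero or negative, i.e. LHS > RHS throughout, so the relation holds for every integer in [-1000, 1000].

(B) x = -1: LHS = 3·(-1)² + (-1) - 1 = 1, RHS = 2·(-1) + 2 = 0; 1 < 0 — FAILS

Only (B) has a counterexample.

Answer: B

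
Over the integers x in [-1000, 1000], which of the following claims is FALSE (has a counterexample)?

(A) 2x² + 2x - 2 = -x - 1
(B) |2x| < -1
(A) x = 0: LHS = 2·0² + 2·0 - 2 = -2, RHS = -0 - 1 = -1; -2 = -1 — FAILS
(B) x = 0: LHS = |2·0| = |0| = 0; 0 < -1 — FAILS

Answer: Both A and B are false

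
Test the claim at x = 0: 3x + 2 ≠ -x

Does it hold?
x = 0: LHS = 3·0 + 2 = 2, RHS = -0 = 0; 2 ≠ 0 — holds

The relation is satisfied at x = 0.

Answer: Yes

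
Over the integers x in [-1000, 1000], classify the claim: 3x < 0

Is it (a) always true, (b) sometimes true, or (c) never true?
Holds at x = -1: LHS = 3·(-1) = -3; -3 < 0 — holds
Fails at x = 0: LHS = 3·0 = 0; 0 < 0 — FAILS
It is satisfied by some integers in the range but not all.

Answer: Sometimes true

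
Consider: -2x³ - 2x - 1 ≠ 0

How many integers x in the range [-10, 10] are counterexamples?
Track d = LHS − RHS over the integers in [-10, 10]. Equality would need d = 0, but d changes sign only between consecutive integers, jumping over 0:
x = -1: LHS = -2·(-1)³ - 2·(-1) - 1 = 3; 3 ≠ 0 — holds  (d = 3)
x = 0: LHS = -2·0³ - 2·0 - 1 = -1; -1 ≠ 0 — holds  (d = -1)
Away from these crossings d keeps a constant sign, and checking every integer in [-10, 10] confirms d ≠ 0 throughout. Hence the two sides are never equal, so the relation holds for every integer in [-10, 10].

No counterexample appears in that range.

Answer: 0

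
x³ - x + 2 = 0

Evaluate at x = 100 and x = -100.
x = 100: LHS = 100³ - 100 + 2 = 999902; 999902 = 0 — FAILS
x = -100: LHS = (-100)³ - (-100) + 2 = -999898; -999898 = 0 — FAILS

Answer: No, fails for both x = 100 and x = -100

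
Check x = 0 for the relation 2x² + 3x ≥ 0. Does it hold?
x = 0: LHS = 2·0² + 3·0 = 0; 0 ≥ 0 — holds

The relation is satisfied at x = 0.

Answer: Yes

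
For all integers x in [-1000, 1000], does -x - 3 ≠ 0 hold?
The claim fails at x = -3:
x = -3: LHS = -(-3) - 3 = 0; 0 ≠ 0 — FAILS

Because a single integer refutes it, the statement is false.

Answer: False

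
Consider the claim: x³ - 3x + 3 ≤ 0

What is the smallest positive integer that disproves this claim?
Testing positive integers:
x = 1: LHS = 1³ - 3·1 + 3 = 1; 1 ≤ 0 — FAILS  ← smallest positive counterexample

Answer: x = 1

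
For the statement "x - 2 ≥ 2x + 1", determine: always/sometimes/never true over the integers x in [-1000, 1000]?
Holds at x = -3: LHS = (-3) - 2 = -5, RHS = 2·(-3) + 1 = -5; -5 ≥ -5 — holds
Fails at x = 0: LHS = 0 - 2 = -2, RHS = 2·0 + 1 = 1; -2 ≥ 1 — FAILS
It is satisfied by some integers in the range but not all.

Answer: Sometimes true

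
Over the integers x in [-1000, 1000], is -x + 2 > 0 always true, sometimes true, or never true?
Holds at x = 0: LHS = -0 + 2 = 2; 2 > 0 — holds
Fails at x = 2: LHS = -2 + 2 = 0; 0 > 0 — FAILS
It is satisfied by some integers in the range but not all.

Answer: Sometimes true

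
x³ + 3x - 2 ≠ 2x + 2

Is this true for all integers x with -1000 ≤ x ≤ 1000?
Track d = LHS − RHS over the integers in [-1000, 1000]. Equality would need d = 0, but d changes sign only between consecutive integers, jumping over 0:
x = 1: LHS = 1³ + 3·1 - 2 = 2, RHS = 2·1 + 2 = 4; 2 ≠ 4 — holds  (d = -2)
x = 2: LHS = 2³ + 3·2 - 2 = 12, RHS = 2·2 + 2 = 6; 12 ≠ 6 — holds  (d = 6)
Away from these crossings d keeps a constant sign, and checking every integer in [-1000, 1000] confirms d ≠ 0 throughout. Hence the two sides are never equal, so the relation holds for every integer in [-1000, 1000].

No counterexample exists.

Answer: True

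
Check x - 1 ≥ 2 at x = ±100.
x = 100: LHS = 100 - 1 = 99; 99 ≥ 2 — holds
x = -100: LHS = (-100) - 1 = -101; -101 ≥ 2 — FAILS

Answer: Partially: holds for x = 100, fails for x = -100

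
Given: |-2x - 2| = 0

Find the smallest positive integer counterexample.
Testing positive integers:
x = 1: LHS = |-2·1 - 2| = |-4| = 4; 4 = 0 — FAILS  ← smallest positive counterexample

Answer: x = 1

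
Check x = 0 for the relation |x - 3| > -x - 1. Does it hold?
x = 0: LHS = |0 - 3| = |-3| = 3, RHS = -0 - 1 = -1; 3 > -1 — holds

The relation is satisfied at x = 0.

Answer: Yes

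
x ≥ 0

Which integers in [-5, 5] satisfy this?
Holds for: {0, 1, 2, 3, 4, 5}
Fails for: {-5, -4, -3, -2, -1}

Answer: {0, 1, 2, 3, 4, 5}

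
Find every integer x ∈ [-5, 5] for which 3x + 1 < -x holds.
Holds for: {-5, -4, -3, -2, -1}
Fails for: {0, 1, 2, 3, 4, 5}

Answer: {-5, -4, -3, -2, -1}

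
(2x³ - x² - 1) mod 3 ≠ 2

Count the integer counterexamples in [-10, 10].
Counterexamples in [-10, 10]: {-10, -9, -7, -6, -4, -3, -1, 0, 2, 3, 5, 6, 8, 9}.

Counting them gives 14 values.

Answer: 14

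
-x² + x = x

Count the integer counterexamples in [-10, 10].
Counterexamples in [-10, 10]: {-10, -9, -8, -7, -6, -5, -4, -3, -2, -1, 1, 2, 3, 4, 5, 6, 7, 8, 9, 10}.

Counting them gives 20 values.

Answer: 20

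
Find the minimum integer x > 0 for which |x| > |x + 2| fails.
Testing positive integers:
x = 1: LHS = |1| = 1, RHS = |1 + 2| = |3| = 3; 1 > 3 — FAILS  ← smallest positive counterexample

Answer: x = 1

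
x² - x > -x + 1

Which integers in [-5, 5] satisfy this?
Holds for: {-5, -4, -3, -2, 2, 3, 4, 5}
Fails for: {-1, 0, 1}

Answer: {-5, -4, -3, -2, 2, 3, 4, 5}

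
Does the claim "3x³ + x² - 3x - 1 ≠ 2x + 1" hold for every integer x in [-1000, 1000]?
Track d = LHS − RHS over the integers in [-1000, 1000]. Equality would need d = 0, but d changes sign only between consecutive integers, jumping over 0:
x = -2: LHS = 3·(-2)³ + (-2)² - 3·(-2) - 1 = -15, RHS = 2·(-2) + 1 = -3; -15 ≠ -3 — holds  (d = -12)
x = -1: LHS = 3·(-1)³ + (-1)² - 3·(-1) - 1 = 0, RHS = 2·(-1) + 1 = -1; 0 ≠ -1 — holds  (d = 1)
x = -1: LHS = 3·(-1)³ + (-1)² - 3·(-1) - 1 = 0, RHS = 2·(-1) + 1 = -1; 0 ≠ -1 — holds  (d = 1)
x = 0: LHS = 3·0³ + 0² - 3·0 - 1 = -1, RHS = 2·0 + 1 = 1; -1 ≠ 1 — holds  (d = -2)
x = 1: LHS = 3·1³ + 1² - 3·1 - 1 = 0, RHS = 2·1 + 1 = 3; 0 ≠ 3 — holds  (d = -3)
x = 2: LHS = 3·2³ + 2² - 3·2 - 1 = 21, RHS = 2·2 + 1 = 5; 21 ≠ 5 — holds  (d = 16)
Away from these crossings d keeps a constant sign, and checking every integer in [-1000, 1000] confirms d ≠ 0 throughout. Hence the two sides are never equal, so the relation holds for every integer in [-1000, 1000].

No counterexample exists.

Answer: True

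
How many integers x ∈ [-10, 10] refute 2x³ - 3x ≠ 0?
Counterexamples in [-10, 10]: {0}.

Counting them gives 1 values.

Answer: 1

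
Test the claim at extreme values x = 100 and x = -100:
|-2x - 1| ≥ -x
x = 100: LHS = |-2·100 - 1| = |-201| = 201; 201 ≥ -100 — holds
x = -100: LHS = |-2·(-100) - 1| = |199| = 199, RHS = -(-100) = 100; 199 ≥ 100 — holds

Answer: Yes, holds for both x = 100 and x = -100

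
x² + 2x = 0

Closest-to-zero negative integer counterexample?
Testing negative integers from -1 downward:
x = -1: LHS = (-1)² + 2·(-1) = -1; -1 = 0 — FAILS  ← closest negative counterexample to 0

Answer: x = -1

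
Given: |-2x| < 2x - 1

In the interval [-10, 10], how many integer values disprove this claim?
Counterexamples in [-10, 10]: {-10, -9, -8, -7, -6, -5, -4, -3, -2, -1, 0, 1, 2, 3, 4, 5, 6, 7, 8, 9, 10}.

Counting them gives 21 values.

Answer: 21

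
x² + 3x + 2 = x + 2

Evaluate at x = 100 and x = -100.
x = 100: LHS = 100² + 3·100 + 2 = 10302, RHS = 100 + 2 = 102; 10302 = 102 — FAILS
x = -100: LHS = (-100)² + 3·(-100) + 2 = 9702, RHS = (-100) + 2 = -98; 9702 = -98 — FAILS

Answer: No, fails for both x = 100 and x = -100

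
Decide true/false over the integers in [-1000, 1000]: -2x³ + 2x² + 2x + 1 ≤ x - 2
The claim fails at x = 0:
x = 0: LHS = -2·0³ + 2·0² + 2·0 + 1 = 1, RHS = 0 - 2 = -2; 1 ≤ -2 — FAILS

Because a single integer refutes it, the statement is false.

Answer: False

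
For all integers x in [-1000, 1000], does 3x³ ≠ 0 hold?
The claim fails at x = 0:
x = 0: LHS = 3·0³ = 0; 0 ≠ 0 — FAILS

Because a single integer refutes it, the statement is false.

Answer: False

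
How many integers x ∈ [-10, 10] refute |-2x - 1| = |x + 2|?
Counterexamples in [-10, 10]: {-10, -9, -8, -7, -6, -5, -4, -3, -2, 0, 2, 3, 4, 5, 6, 7, 8, 9, 10}.

Counting them gives 19 values.

Answer: 19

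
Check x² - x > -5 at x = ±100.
x = 100: LHS = 100² - 100 = 9900; 9900 > -5 — holds
x = -100: LHS = (-100)² - (-100) = 10100; 10100 > -5 — holds

Answer: Yes, holds for both x = 100 and x = -100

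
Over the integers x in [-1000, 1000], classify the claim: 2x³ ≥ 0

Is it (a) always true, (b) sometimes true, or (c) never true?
Holds at x = 0: LHS = 2·0³ = 0; 0 ≥ 0 — holds
Fails at x = -1: LHS = 2·(-1)³ = -2; -2 ≥ 0 — FAILS
It is satisfied by some integers in the range but not all.

Answer: Sometimes true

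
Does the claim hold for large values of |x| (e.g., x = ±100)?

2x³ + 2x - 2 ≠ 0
x = 100: LHS = 2·100³ + 2·100 - 2 = 2000198; 2000198 ≠ 0 — holds
x = -100: LHS = 2·(-100)³ + 2·(-100) - 2 = -2000202; -2000202 ≠ 0 — holds

Answer: Yes, holds for both x = 100 and x = -100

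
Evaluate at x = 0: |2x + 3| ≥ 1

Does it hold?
x = 0: LHS = |2·0 + 3| = |3| = 3; 3 ≥ 1 — holds

The relation is satisfied at x = 0.

Answer: Yes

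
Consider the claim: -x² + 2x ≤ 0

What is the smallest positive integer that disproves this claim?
Testing positive integers:
x = 1: LHS = -1² + 2·1 = 1; 1 ≤ 0 — FAILS  ← smallest positive counterexample

Answer: x = 1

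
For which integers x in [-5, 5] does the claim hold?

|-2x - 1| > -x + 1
Holds for: {-5, -4, -3, 1, 2, 3, 4, 5}
Fails for: {-2, -1, 0}

Answer: {-5, -4, -3, 1, 2, 3, 4, 5}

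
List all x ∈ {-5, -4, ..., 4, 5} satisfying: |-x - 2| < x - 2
Over all integers in [-5, 5], LHS − RHS is smallest at x = 0, where it equals 4:
x = 0: LHS = |-0 - 2| = |-2| = 2, RHS = 0 - 2 = -2; 2 < -2 — FAILS
At the ends of the range:
x = -5: LHS = |-(-5) - 2| = |3| = 3, RHS = (-5) - 2 = -7; 3 < -7 — FAILS
x = 5: LHS = |-5 - 2| = |-7| = 7, RHS = 5 - 2 = 3; 7 < 3 — FAILS
Hence LHS − RHS is never negative, i.e. LHS ≥ RHS throughout, so the claimed relation (<) fails for every integer in [-5, 5].

Answer: None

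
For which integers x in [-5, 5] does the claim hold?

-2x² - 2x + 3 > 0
Holds for: {-1, 0}
Fails for: {-5, -4, -3, -2, 1, 2, 3, 4, 5}

Answer: {-1, 0}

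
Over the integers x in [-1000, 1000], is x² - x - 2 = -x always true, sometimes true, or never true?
Track d = LHS − RHS over the integers in [-1000, 1000]. Equality would need d = 0, but d changes sign only between consecutive integers, jumping over 0:
x = -2: LHS = (-2)² - (-2) - 2 = 4, RHS = -(-2) = 2; 4 = 2 — FAILS  (d = 2)
x = -1: LHS = (-1)² - (-1) - 2 = 0, RHS = -(-1) = 1; 0 = 1 — FAILS  (d = -1)
x = 1: LHS = 1² - 1 - 2 = -2; -2 = -1 — FAILS  (d = -1)
x = 2: LHS = 2² - 2 - 2 = 0; 0 = -2 — FAILS  (d = 2)
Away from these crossings d keeps a constant sign, and checking every integer in [-1000, 1000] confirms d ≠ 0 throughout. Hence the two sides are never equal, so the claimed relation (=) fails for every integer in [-1000, 1000].

No integer in the range satisfies it.

Answer: Never true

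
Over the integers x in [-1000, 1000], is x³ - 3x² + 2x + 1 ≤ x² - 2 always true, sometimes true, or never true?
Holds at x = -1: LHS = (-1)³ - 3·(-1)² + 2·(-1) + 1 = -5, RHS = (-1)² - 2 = -1; -5 ≤ -1 — holds
Fails at x = 0: LHS = 0³ - 3·0² + 2·0 + 1 = 1, RHS = 0² - 2 = -2; 1 ≤ -2 — FAILS
It is satisfied by some integers in the range but not all.

Answer: Sometimes true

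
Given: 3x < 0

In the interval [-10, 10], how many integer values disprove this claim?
Counterexamples in [-10, 10]: {0, 1, 2, 3, 4, 5, 6, 7, 8, 9, 10}.

Counting them gives 11 values.

Answer: 11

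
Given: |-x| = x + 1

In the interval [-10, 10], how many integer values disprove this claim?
Counterexamples in [-10, 10]: {-10, -9, -8, -7, -6, -5, -4, -3, -2, -1, 0, 1, 2, 3, 4, 5, 6, 7, 8, 9, 10}.

Counting them gives 21 values.

Answer: 21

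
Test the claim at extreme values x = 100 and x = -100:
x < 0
x = 100: 100 < 0 — FAILS
x = -100: -100 < 0 — holds

Answer: Partially: fails for x = 100, holds for x = -100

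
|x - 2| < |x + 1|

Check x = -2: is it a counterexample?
Substitute x = -2 into the relation:
x = -2: LHS = |(-2) - 2| = |-4| = 4, RHS = |(-2) + 1| = |-1| = 1; 4 < 1 — FAILS

Since the claim fails at x = -2, this value is a counterexample.

Answer: Yes, x = -2 is a counterexample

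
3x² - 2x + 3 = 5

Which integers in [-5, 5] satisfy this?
Track d = LHS − RHS over the integers in [-5, 5]. Equality would need d = 0, but d changes sign only between consecutive integers, jumping over 0:
x = -1: LHS = 3·(-1)² - 2·(-1) + 3 = 8; 8 = 5 — FAILS  (d = 3)
x = 0: LHS = 3·0² - 2·0 + 3 = 3; 3 = 5 — FAILS  (d = -2)
x = 1: LHS = 3·1² - 2·1 + 3 = 4; 4 = 5 — FAILS  (d = -1)
x = 2: LHS = 3·2² - 2·2 + 3 = 11; 11 = 5 — FAILS  (d = 6)
Away from these crossings d keeps a constant sign, and checking every integer in [-5, 5] confirms d ≠ 0 throughout. Hence the two sides are never equal, so the claimed relation (=) fails for every integer in [-5, 5].

Answer: None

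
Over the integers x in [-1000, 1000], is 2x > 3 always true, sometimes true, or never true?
Holds at x = 2: LHS = 2·2 = 4; 4 > 3 — holds
Fails at x = 0: LHS = 2·0 = 0; 0 > 3 — FAILS
It is satisfied by some integers in the range but not all.

Answer: Sometimes true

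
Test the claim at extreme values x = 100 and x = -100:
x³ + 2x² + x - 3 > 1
x = 100: LHS = 100³ + 2·100² + 100 - 3 = 1020097; 1020097 > 1 — holds
x = -100: LHS = (-100)³ + 2·(-100)² + (-100) - 3 = -980103; -980103 > 1 — FAILS

Answer: Partially: holds for x = 100, fails for x = -100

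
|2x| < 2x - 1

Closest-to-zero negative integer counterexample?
Testing negative integers from -1 downward:
x = -1: LHS = |2·(-1)| = |-2| = 2, RHS = 2·(-1) - 1 = -3; 2 < -3 — FAILS  ← closest negative counterexample to 0

Answer: x = -1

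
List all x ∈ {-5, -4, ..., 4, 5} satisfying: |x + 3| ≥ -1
An absolute value is never negative, so the left side is ≥ 0 for every x, while the right side is -1. Tightest case in [-5, 5] is x = -3:
x = -3: LHS = |(-3) + 3| = |0| = 0; 0 ≥ -1 — holds
Hence LHS − RHS is never negative, i.e. LHS ≥ RHS throughout, so the relation holds for every integer in [-5, 5].

Answer: All integers in [-5, 5]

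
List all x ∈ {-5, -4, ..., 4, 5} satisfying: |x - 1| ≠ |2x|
Holds for: {-5, -4, -3, -2, 0, 1, 2, 3, 4, 5}
Fails for: {-1}

Answer: {-5, -4, -3, -2, 0, 1, 2, 3, 4, 5}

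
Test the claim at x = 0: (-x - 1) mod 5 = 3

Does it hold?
x = 0: LHS = (-0 - 1) mod 5 = (-1) mod 5 = 4; 4 = 3 — FAILS

The relation fails at x = 0, so x = 0 is a counterexample.

Answer: No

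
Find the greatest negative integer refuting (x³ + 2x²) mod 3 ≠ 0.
Testing negative integers from -1 downward:
x = -1: LHS = ((-1)³ + 2·(-1)²) mod 3 = 1 mod 3 = 1; 1 ≠ 0 — holds
x = -2: LHS = ((-2)³ + 2·(-2)²) mod 3 = 0 mod 3 = 0; 0 ≠ 0 — FAILS  ← closest negative counterexample to 0

Answer: x = -2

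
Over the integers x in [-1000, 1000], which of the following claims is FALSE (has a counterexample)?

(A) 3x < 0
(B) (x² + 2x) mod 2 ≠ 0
(A) x = 0: LHS = 3·0 = 0; 0 < 0 — FAILS
(B) x = 0: LHS = (0² + 2·0) mod 2 = 0 mod 2 = 0; 0 ≠ 0 — FAILS

Answer: Both A and B are false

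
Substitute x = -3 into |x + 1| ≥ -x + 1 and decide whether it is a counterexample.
Substitute x = -3 into the relation:
x = -3: LHS = |(-3) + 1| = |-2| = 2, RHS = -(-3) + 1 = 4; 2 ≥ 4 — FAILS

Since the claim fails at x = -3, this value is a counterexample.

Answer: Yes, x = -3 is a counterexample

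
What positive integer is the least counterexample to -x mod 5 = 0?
Testing positive integers:
x = 1: LHS = (-1) mod 5 = 4; 4 = 0 — FAILS  ← smallest positive counterexample

Answer: x = 1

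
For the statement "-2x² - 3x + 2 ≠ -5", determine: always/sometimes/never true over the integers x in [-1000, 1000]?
Track d = LHS − RHS over the integers in [-1000, 1000]. Equality would need d = 0, but d changes sign only between consecutive integers, jumping over 0:
x = -3: LHS = -2·(-3)² - 3·(-3) + 2 = -7; -7 ≠ -5 — holds  (d = -2)
x = -2: LHS = -2·(-2)² - 3·(-2) + 2 = 0; 0 ≠ -5 — holds  (d = 5)
x = 1: LHS = -2·1² - 3·1 + 2 = -3; -3 ≠ -5 — holds  (d = 2)
x = 2: LHS = -2·2² - 3·2 + 2 = -12; -12 ≠ -5 — holds  (d = -7)
Away from these crossings d keeps a constant sign, and checking every integer in [-1000, 1000] confirms d ≠ 0 throughout. Hence the two sides are never equal, so the relation holds for every integer in [-1000, 1000].

No counterexample exists.

Answer: Always true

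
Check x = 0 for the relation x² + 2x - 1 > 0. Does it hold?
x = 0: LHS = 0² + 2·0 - 1 = -1; -1 > 0 — FAILS

The relation fails at x = 0, so x = 0 is a counterexample.

Answer: No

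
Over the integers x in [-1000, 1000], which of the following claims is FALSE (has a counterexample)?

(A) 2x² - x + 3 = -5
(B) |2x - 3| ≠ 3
(A) x = 0: LHS = 2·0² - 0 + 3 = 3; 3 = -5 — FAILS
(B) x = 0: LHS = |2·0 - 3| = |-3| = 3; 3 ≠ 3 — FAILS

Answer: Both A and B are false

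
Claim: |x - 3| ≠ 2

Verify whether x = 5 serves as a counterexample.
Substitute x = 5 into the relation:
x = 5: LHS = |5 - 3| = |2| = 2; 2 ≠ 2 — FAILS

Since the claim fails at x = 5, this value is a counterexample.

Answer: Yes, x = 5 is a counterexample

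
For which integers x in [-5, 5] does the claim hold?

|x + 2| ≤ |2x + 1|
Holds for: {-5, -4, -3, -2, -1, 1, 2, 3, 4, 5}
Fails for: {0}

Answer: {-5, -4, -3, -2, -1, 1, 2, 3, 4, 5}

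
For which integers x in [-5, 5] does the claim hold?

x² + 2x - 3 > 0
Holds for: {-5, -4, 2, 3, 4, 5}
Fails for: {-3, -2, -1, 0, 1}

Answer: {-5, -4, 2, 3, 4, 5}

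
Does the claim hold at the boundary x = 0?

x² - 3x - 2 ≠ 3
x = 0: LHS = 0² - 3·0 - 2 = -2; -2 ≠ 3 — holds

The relation is satisfied at x = 0.

Answer: Yes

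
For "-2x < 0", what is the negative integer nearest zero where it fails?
Testing negative integers from -1 downward:
x = -1: LHS = -2·(-1) = 2; 2 < 0 — FAILS  ← closest negative counterexample to 0

Answer: x = -1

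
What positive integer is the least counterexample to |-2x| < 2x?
Testing positive integers:
x = 1: LHS = |-2·1| = |-2| = 2, RHS = 2·1 = 2; 2 < 2 — FAILS  ← smallest positive counterexample

Answer: x = 1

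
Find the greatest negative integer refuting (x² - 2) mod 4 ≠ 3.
Testing negative integers from -1 downward:
x = -1: LHS = ((-1)² - 2) mod 4 = (-1) mod 4 = 3; 3 ≠ 3 — FAILS  ← closest negative counterexample to 0

Answer: x = -1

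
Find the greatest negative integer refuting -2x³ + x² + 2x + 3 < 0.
Testing negative integers from -1 downward:
x = -1: LHS = -2·(-1)³ + (-1)² + 2·(-1) + 3 = 4; 4 < 0 — FAILS  ← closest negative counterexample to 0

Answer: x = -1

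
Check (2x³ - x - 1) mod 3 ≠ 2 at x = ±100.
x = 100: LHS = (2·100³ - 100 - 1) mod 3 = 1999899 mod 3 = 0; 0 ≠ 2 — holds
x = -100: LHS = (2·(-100)³ - (-100) - 1) mod 3 = (-1999901) mod 3 = 1; 1 ≠ 2 — holds

Answer: Yes, holds for both x = 100 and x = -100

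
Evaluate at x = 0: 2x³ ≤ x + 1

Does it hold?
x = 0: LHS = 2·0³ = 0, RHS = 0 + 1 = 1; 0 ≤ 1 — holds

The relation is satisfied at x = 0.

Answer: Yes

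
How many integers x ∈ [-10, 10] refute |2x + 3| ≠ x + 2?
Counterexamples in [-10, 10]: {-1}.

Counting them gives 1 values.

Answer: 1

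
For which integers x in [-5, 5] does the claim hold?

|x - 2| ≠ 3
Holds for: {-5, -4, -3, -2, 0, 1, 2, 3, 4}
Fails for: {-1, 5}

Answer: {-5, -4, -3, -2, 0, 1, 2, 3, 4}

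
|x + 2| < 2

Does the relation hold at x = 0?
x = 0: LHS = |0 + 2| = |2| = 2; 2 < 2 — FAILS

The relation fails at x = 0, so x = 0 is a counterexample.

Answer: No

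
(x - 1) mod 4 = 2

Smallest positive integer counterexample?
Testing positive integers:
x = 1: LHS = (1 - 1) mod 4 = 0 mod 4 = 0; 0 = 2 — FAILS  ← smallest positive counterexample

Answer: x = 1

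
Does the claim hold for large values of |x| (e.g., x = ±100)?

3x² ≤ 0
x = 100: LHS = 3·100² = 30000; 30000 ≤ 0 — FAILS
x = -100: LHS = 3·(-100)² = 30000; 30000 ≤ 0 — FAILS

Answer: No, fails for both x = 100 and x = -100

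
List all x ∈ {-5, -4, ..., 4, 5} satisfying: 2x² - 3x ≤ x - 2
Holds for: {1}
Fails for: {-5, -4, -3, -2, -1, 0, 2, 3, 4, 5}

Answer: {1}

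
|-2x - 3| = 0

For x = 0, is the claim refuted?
Substitute x = 0 into the relation:
x = 0: LHS = |-2·0 - 3| = |-3| = 3; 3 = 0 — FAILS

Since the claim fails at x = 0, this value is a counterexample.

Answer: Yes, x = 0 is a counterexample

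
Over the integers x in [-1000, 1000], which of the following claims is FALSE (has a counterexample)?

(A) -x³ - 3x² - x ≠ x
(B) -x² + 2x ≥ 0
(A) x = 0: LHS = -0³ - 3·0² - 0 = 0; 0 ≠ 0 — FAILS
(B) x = -1: LHS = -(-1)² + 2·(-1) = -3; -3 ≥ 0 — FAILS

Answer: Both A and B are false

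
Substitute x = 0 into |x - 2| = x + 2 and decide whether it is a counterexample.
Substitute x = 0 into the relation:
x = 0: LHS = |0 - 2| = |-2| = 2, RHS = 0 + 2 = 2; 2 = 2 — holds

The claim holds here, so x = 0 is not a counterexample. (A counterexample exists elsewhere, e.g. x = 1.)

Answer: No, x = 0 is not a counterexample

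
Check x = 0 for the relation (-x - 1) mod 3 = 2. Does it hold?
x = 0: LHS = (-0 - 1) mod 3 = (-1) mod 3 = 2; 2 = 2 — holds

The relation is satisfied at x = 0.

Answer: Yes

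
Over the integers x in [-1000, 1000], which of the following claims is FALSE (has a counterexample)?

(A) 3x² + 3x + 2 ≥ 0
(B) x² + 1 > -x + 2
(A) Over all integers in [-1000, 1000], LHS − RHS is smallest at x = 0, where it equals 2:
x = 0: LHS = 3·0² + 3·0 + 2 = 2; 2 ≥ 0 — holds
At the ends of the range:
x = -1000: LHS = 3·(-1000)² + 3·(-1000) + 2 = 2997002; 2997002 ≥ 0 — holds
x = 1000: LHS = 3·1000² + 3·1000 + 2 = 3003002; 3003002 ≥ 0 — holds
Hence LHS − RHS is never negative, i.e. LHS ≥ RHS throughout, so the relation holds for every integer in [-1000, 1000].

(B) x = 0: LHS = 0² + 1 = 1, RHS = -0 + 2 = 2; 1 > 2 — FAILS

Only (B) has a counterexample.

Answer: B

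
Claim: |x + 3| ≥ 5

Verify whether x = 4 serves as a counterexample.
Substitute x = 4 into the relation:
x = 4: LHS = |4 + 3| = |7| = 7; 7 ≥ 5 — holds

The claim holds here, so x = 4 is not a counterexample. (A counterexample exists elsewhere, e.g. x = 0.)

Answer: No, x = 4 is not a counterexample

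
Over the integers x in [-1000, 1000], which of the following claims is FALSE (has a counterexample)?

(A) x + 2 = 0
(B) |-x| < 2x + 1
(A) x = 0: LHS = 0 + 2 = 2; 2 = 0 — FAILS
(B) x = -1: LHS = |-(-1)| = |1| = 1, RHS = 2·(-1) + 1 = -1; 1 < -1 — FAILS

Answer: Both A and B are false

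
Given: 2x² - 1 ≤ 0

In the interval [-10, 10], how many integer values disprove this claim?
Counterexamples in [-10, 10]: {-10, -9, -8, -7, -6, -5, -4, -3, -2, -1, 1, 2, 3, 4, 5, 6, 7, 8, 9, 10}.

Counting them gives 20 values.

Answer: 20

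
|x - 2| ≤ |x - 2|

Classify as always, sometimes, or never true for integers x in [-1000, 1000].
Over all integers in [-1000, 1000], LHS − RHS is largest at x = 0, where it equals 0:
x = 0: LHS = |0 - 2| = |-2| = 2, RHS = |0 - 2| = |-2| = 2; 2 ≤ 2 — holds
At the ends of the range:
x = -1000: LHS = |(-1000) - 2| = |-1002| = 1002, RHS = |(-1000) - 2| = |-1002| = 1002; 1002 ≤ 1002 — holds
x = 1000: LHS = |1000 - 2| = |998| = 998, RHS = |1000 - 2| = |998| = 998; 998 ≤ 998 — holds
Hence LHS − RHS is never positive, i.e. LHS ≤ RHS throughout, so the relation holds for every integer in [-1000, 1000].

No counterexample exists.

Answer: Always true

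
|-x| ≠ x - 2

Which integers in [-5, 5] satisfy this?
Over all integers in [-5, 5], LHS − RHS is always positive; it is smallest at x = 0, where it equals 2:
x = 0: LHS = |-0| = |0| = 0, RHS = 0 - 2 = -2; 0 ≠ -2 — holds
At the ends of the range:
x = -5: LHS = |-(-5)| = |5| = 5, RHS = (-5) - 2 = -7; 5 ≠ -7 — holds
x = 5: LHS = |-5| = 5, RHS = 5 - 2 = 3; 5 ≠ 3 — holds
Hence LHS − RHS is never 0, i.e. the two sides are never equal, so the relation holds for every integer in [-5, 5].

Answer: All integers in [-5, 5]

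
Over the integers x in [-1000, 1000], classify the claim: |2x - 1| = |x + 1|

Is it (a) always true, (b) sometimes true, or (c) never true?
Holds at x = 0: LHS = |2·0 - 1| = |-1| = 1, RHS = |0 + 1| = |1| = 1; 1 = 1 — holds
Fails at x = 1: LHS = |2·1 - 1| = |1| = 1, RHS = |1 + 1| = |2| = 2; 1 = 2 — FAILS
It is satisfied by some integers in the range but not all.

Answer: Sometimes true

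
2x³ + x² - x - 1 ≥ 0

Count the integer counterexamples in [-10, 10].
Counterexamples in [-10, 10]: {-10, -9, -8, -7, -6, -5, -4, -3, -2, -1, 0}.

Counting them gives 11 values.

Answer: 11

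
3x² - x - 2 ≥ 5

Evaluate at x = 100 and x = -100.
x = 100: LHS = 3·100² - 100 - 2 = 29898; 29898 ≥ 5 — holds
x = -100: LHS = 3·(-100)² - (-100) - 2 = 30098; 30098 ≥ 5 — holds

Answer: Yes, holds for both x = 100 and x = -100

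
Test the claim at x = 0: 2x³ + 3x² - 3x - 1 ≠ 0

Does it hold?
x = 0: LHS = 2·0³ + 3·0² - 3·0 - 1 = -1; -1 ≠ 0 — holds

The relation is satisfied at x = 0.

Answer: Yes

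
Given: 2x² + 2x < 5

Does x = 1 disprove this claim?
Substitute x = 1 into the relation:
x = 1: LHS = 2·1² + 2·1 = 4; 4 < 5 — holds

The claim holds here, so x = 1 is not a counterexample. (A counterexample exists elsewhere, e.g. x = 2.)

Answer: No, x = 1 is not a counterexample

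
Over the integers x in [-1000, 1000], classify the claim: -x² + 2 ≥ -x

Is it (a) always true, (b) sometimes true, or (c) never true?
Holds at x = 0: LHS = -0² + 2 = 2, RHS = -0 = 0; 2 ≥ 0 — holds
Fails at x = -2: LHS = -(-2)² + 2 = -2, RHS = -(-2) = 2; -2 ≥ 2 — FAILS
It is satisfied by some integers in the range but not all.

Answer: Sometimes true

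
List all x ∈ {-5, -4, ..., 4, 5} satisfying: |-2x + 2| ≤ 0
Holds for: {1}
Fails for: {-5, -4, -3, -2, -1, 0, 2, 3, 4, 5}

Answer: {1}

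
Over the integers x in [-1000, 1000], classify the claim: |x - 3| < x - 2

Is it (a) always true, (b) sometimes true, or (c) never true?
Holds at x = 3: LHS = |3 - 3| = |0| = 0, RHS = 3 - 2 = 1; 0 < 1 — holds
Fails at x = 0: LHS = |0 - 3| = |-3| = 3, RHS = 0 - 2 = -2; 3 < -2 — FAILS
It is satisfied by some integers in the range but not all.

Answer: Sometimes true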